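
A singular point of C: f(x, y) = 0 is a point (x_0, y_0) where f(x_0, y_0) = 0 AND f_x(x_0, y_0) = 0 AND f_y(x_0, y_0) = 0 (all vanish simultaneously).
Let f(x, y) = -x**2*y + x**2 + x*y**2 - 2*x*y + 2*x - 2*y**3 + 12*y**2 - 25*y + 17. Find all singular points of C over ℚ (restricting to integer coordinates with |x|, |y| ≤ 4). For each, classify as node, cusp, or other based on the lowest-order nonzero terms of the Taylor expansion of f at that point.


Singular points: {(1, 2)}; classification: node.

Compute partial derivatives:
  f_x = -2*x*y + 2*x + y**2 - 2*y + 2.
  f_y = -x**2 + 2*x*y - 2*x - 6*y**2 + 24*y - 25.
Scan x_0 ∈ {−4, ..., 4}. For each x_0, f_y(x_0, y) is a polynomial in y; find its integer roots y ∈ {−4, ..., 4}, then test f_x and f at those candidates.
  x = -4: f_y(-4, y) = -6*y**2 + 16*y - 33; no integer root y with |y| ≤ 4.
  x = -3: f_y(-3, y) = -6*y**2 + 18*y - 28; no integer root y with |y| ≤ 4.
  x = -2: f_y(-2, y) = -6*y**2 + 20*y - 25; no integer root y with |y| ≤ 4.
  x = -1: f_y(-1, y) = -6*y**2 + 22*y - 24; no integer root y with |y| ≤ 4.
  x = 0: f_y(0, y) = -6*y**2 + 24*y - 25; no integer root y with |y| ≤ 4.
  x = 1: f_y(1, y) = -6*y**2 + 26*y - 28; vanishes at y ∈ {2}. (1, 2): f_x = 0, f = 0 — SINGULAR.
  x = 2: f_y(2, y) = -6*y**2 + 28*y - 33; no integer root y with |y| ≤ 4.
  x = 3: f_y(3, y) = -6*y**2 + 30*y - 40; no integer root y with |y| ≤ 4.
  x = 4: f_y(4, y) = -6*y**2 + 32*y - 49; no integer root y with |y| ≤ 4.
Only singular point on the grid: (1, 2).
Classify: substitute x = 1 + u, y = 2 + v and expand: f = -u**2*v - u**2 + u*v**2 - 2*v**3 + v**2.
No constant or linear terms (consistent with a singular point). Quadratic part: -u**2 + v**2. Cubic part: -u**2*v + u*v**2 - 2*v**3.
The quadratic part v**2 - u**2 = (v − u)(v + u) splits into two distinct linear factors, so there are two distinct tangent lines y − 2 = ±(x − 1) — this is a node (ordinary double point).
Classification: node.


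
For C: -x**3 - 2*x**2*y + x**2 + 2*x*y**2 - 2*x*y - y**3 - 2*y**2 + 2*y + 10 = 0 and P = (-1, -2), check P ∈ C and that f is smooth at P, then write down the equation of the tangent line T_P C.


Tangent line at P: -x + 6*y + 11 = 0.

Step 1: f(-1, -2) = 0, so P lies on C.
Step 2: partial derivatives
  f_x(x, y) = -3*x**2 - 4*x*y + 2*x + 2*y**2 - 2*y, f_y(x, y) = -2*x**2 + 4*x*y - 2*x - 3*y**2 - 4*y + 2.
  f_x(P) = -1, f_y(P) = 6 (gradient nonzero, so P is smooth).
Step 3: tangent line at P: -1·(x − -1) + 6·(y − -2) = 0.
Expanding: -x + 6*y + 11 = 0.


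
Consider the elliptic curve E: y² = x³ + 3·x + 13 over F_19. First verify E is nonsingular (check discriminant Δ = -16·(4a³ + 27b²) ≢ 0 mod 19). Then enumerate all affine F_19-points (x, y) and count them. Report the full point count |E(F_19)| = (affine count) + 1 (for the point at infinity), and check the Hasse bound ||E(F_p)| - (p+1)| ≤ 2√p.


Affine points = {(1, 6), (1, 13), (3, 7), (3, 12), (5, 1), (5, 18), (6, 0), (7, 4), (7, 15), (8, 6), (8, 13), (9, 3), (9, 16), (10, 6), (10, 13), (11, 3), (11, 16), (13, 8), (13, 11), (14, 5), (14, 14), (18, 3), (18, 16)}; affine count = 23; |E(F_19)| = 24.

Discriminant check: Δ ∝ 4a³ + 27b² = 4·3³ + 27·13² = 4·27 + 27·169 ≡ 16 (mod 19). Nonzero ⇒ E is nonsingular.
For each x ∈ F_19, compute rhs = x³ + 3·x + 13 mod 19, then count y ∈ F_19 with y² ≡ rhs.
  x = 0: rhs = 13, matching y values: none (0 points).
  x = 1: rhs = 17, matching y values: 6, 13 (2 points).
  x = 2: rhs = 8, matching y values: none (0 points).
  x = 3: rhs = 11, matching y values: 7, 12 (2 points).
  x = 4: rhs = 13, matching y values: none (0 points).
  x = 5: rhs = 1, matching y values: 1, 18 (2 points).
  x = 6: rhs = 0, matching y values: 0 (1 points).
  x = 7: rhs = 16, matching y values: 4, 15 (2 points).
  x = 8: rhs = 17, matching y values: 6, 13 (2 points).
  x = 9: rhs = 9, matching y values: 3, 16 (2 points).
  x = 10: rhs = 17, matching y values: 6, 13 (2 points).
  x = 11: rhs = 9, matching y values: 3, 16 (2 points).
  x = 12: rhs = 10, matching y values: none (0 points).
  x = 13: rhs = 7, matching y values: 8, 11 (2 points).
  x = 14: rhs = 6, matching y values: 5, 14 (2 points).
  x = 15: rhs = 13, matching y values: none (0 points).
  x = 16: rhs = 15, matching y values: none (0 points).
  x = 17: rhs = 18, matching y values: none (0 points).
  x = 18: rhs = 9, matching y values: 3, 16 (2 points).
Total affine count: 23.
Full point count |E(F_19)| = 23 + 1 = 24.
Hasse bound: |24 − (19+1)| = |4| = 4 ≤ 2√19 ≈ 8.7178 ✓.


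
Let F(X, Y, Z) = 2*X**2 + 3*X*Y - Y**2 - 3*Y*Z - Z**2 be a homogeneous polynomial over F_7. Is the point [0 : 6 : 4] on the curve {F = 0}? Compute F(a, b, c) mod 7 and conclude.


F(0,6,4) ≡ 2 (mod 7); P is NOT on the curve.

Evaluate F(0, 6, 4) term-by-term (mod 7).
  2*X**2 ↦ 2·0·1·1 = 0
  3*X*Y ↦ 3·0·6·1 = 0
  -Y**2 ↦ -1·1·36·1 = -36
  -3*Y*Z ↦ -3·1·6·4 = -72
  -Z**2 ↦ -1·1·1·16 = -16
Sum: F(0, 6, 4) = (0) + (0) + (-36) + (-72) + (-16) = -124.
Reducing mod 7: -124 ≡ 2 (mod 7).
Since F(a, b, c) ≡ 2 ≠ 0 (mod 7), P does NOT lie on the curve.


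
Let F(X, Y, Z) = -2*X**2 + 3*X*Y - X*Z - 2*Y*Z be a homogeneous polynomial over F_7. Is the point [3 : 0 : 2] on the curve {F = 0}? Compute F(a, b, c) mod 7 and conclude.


F(3,0,2) ≡ 4 (mod 7); P is NOT on the curve.

Evaluate F(3, 0, 2) term-by-term (mod 7).
  -2*X**2 ↦ -2·9·1·1 = -18
  3*X*Y ↦ 3·3·0·1 = 0
  -X*Z ↦ -1·3·1·2 = -6
  -2*Y*Z ↦ -2·1·0·2 = 0
Sum: F(3, 0, 2) = (-18) + (0) + (-6) + (0) = -24.
Reducing mod 7: -24 ≡ 4 (mod 7).
Since F(a, b, c) ≡ 4 ≠ 0 (mod 7), P does NOT lie on the curve.


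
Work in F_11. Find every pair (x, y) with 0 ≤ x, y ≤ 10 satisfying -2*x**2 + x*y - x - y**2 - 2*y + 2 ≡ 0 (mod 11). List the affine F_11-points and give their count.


Affine F_11-points: {(0, 4), (0, 5), (2, 5), (2, 6), (4, 1), (6, 6), (6, 9), (7, 1), (7, 4), (9, 9)}; count = 10.

For each of the 121 pairs (x, y) ∈ F_11², evaluate f(x, y) mod 11. Record the zeros.
  x = 0: [0↦2, 1↦10, 2↦5, 3↦9, 4↦0, 5↦0, 6↦9, 7↦5, 8↦10, 9↦2, 10↦3]  zeros at y ∈ {4, 5}
  x = 1: [0↦10, 1↦8, 2↦4, 3↦9, 4↦1, 5↦2, 6↦1, 7↦9, 8↦4, 9↦8, 10↦10]  zeros at y ∈ ∅
  x = 2: [0↦3, 1↦2, 2↦10, 3↦5, 4↦9, 5↦0, 6↦0, 7↦9, 8↦5, 9↦10, 10↦2]  zeros at y ∈ {5, 6}
  x = 3: [0↦3, 1↦3, 2↦1, 3↦8, 4↦2, 5↦5, 6↦6, 7↦5, 8↦2, 9↦8, 10↦1]  zeros at y ∈ ∅
  x = 4: [0↦10, 1↦0, 2↦10, 3↦7, 4↦2, 5↦6, 6↦8, 7↦8, 8↦6, 9↦2, 10↦7]  zeros at y ∈ {1}
  x = 5: [0↦2, 1↦4, 2↦4, 3↦2, 4↦9, 5↦3, 6↦6, 7↦7, 8↦6, 9↦3, 10↦9]  zeros at y ∈ ∅
  x = 6: [0↦1, 1↦4, 2↦5, 3↦4, 4↦1, 5↦7, 6↦0, 7↦2, 8↦2, 9↦0, 10↦7]  zeros at y ∈ {6, 9}
  x = 7: [0↦7, 1↦0, 2↦2, 3↦2, 4↦0, 5↦7, 6↦1, 7↦4, 8↦5, 9↦4, 10↦1]  zeros at y ∈ {1, 4}
  x = 8: [0↦9, 1↦3, 2↦6, 3↦7, 4↦6, 5↦3, 6↦9, 7↦2, 8↦4, 9↦4, 10↦2]  zeros at y ∈ ∅
  x = 9: [0↦7, 1↦2, 2↦6, 3↦8, 4↦8, 5↦6, 6↦2, 7↦7, 8↦10, 9↦0, 10↦10]  zeros at y ∈ {9}
  x = 10: [0↦1, 1↦8, 2↦2, 3↦5, 4↦6, 5↦5, 6↦2, 7↦8, 8↦1, 9↦3, 10↦3]  zeros at y ∈ ∅
Collecting zeros: affine points = {(0, 4), (0, 5), (2, 5), (2, 6), (4, 1), (6, 6), (6, 9), (7, 1), (7, 4), (9, 9)}.
Total count |C(F_11)_aff| = 10.


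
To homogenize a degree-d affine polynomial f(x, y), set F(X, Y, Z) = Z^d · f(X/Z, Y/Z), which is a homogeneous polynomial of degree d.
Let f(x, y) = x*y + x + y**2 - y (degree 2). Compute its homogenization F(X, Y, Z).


F(X, Y, Z) = X*Y + X*Z + Y**2 - Y*Z

deg(f) = 2.
Substitute x = X/Z, y = Y/Z into f, then multiply by Z^2.
  monomial 1·x^1·y^1 ↦ 1·X^1·Y^1·Z^0.
  monomial 1·x^1·y^0 ↦ 1·X^1·Y^0·Z^1.
  monomial 1·x^0·y^2 ↦ 1·X^0·Y^2·Z^0.
  monomial -1·x^0·y^1 ↦ -1·X^0·Y^1·Z^1.
Collecting: F(X, Y, Z) = X*Y + X*Z + Y**2 - Y*Z.


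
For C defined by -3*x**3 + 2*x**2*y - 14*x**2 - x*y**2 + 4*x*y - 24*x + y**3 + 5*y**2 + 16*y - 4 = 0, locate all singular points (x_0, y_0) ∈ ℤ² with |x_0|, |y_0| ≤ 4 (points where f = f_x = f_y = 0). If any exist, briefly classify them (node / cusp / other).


Singular points: {(-2, -2)}; classification: cusp.

Compute partial derivatives:
  f_x = -9*x**2 + 4*x*y - 28*x - y**2 + 4*y - 24.
  f_y = 2*x**2 - 2*x*y + 4*x + 3*y**2 + 10*y + 16.
Scan x_0 ∈ {−4, ..., 4}. For each x_0, f_y(x_0, y) is a polynomial in y; find its integer roots y ∈ {−4, ..., 4}, then test f_x and f at those candidates.
  x = -4: f_y(-4, y) = 3*y**2 + 18*y + 32; no integer root y with |y| ≤ 4.
  x = -3: f_y(-3, y) = 3*y**2 + 16*y + 22; no integer root y with |y| ≤ 4.
  x = -2: f_y(-2, y) = 3*y**2 + 14*y + 16; vanishes at y ∈ {-2}. (-2, -2): f_x = 0, f = 0 — SINGULAR.
  x = -1: f_y(-1, y) = 3*y**2 + 12*y + 14; no integer root y with |y| ≤ 4.
  x = 0: f_y(0, y) = 3*y**2 + 10*y + 16; no integer root y with |y| ≤ 4.
  x = 1: f_y(1, y) = 3*y**2 + 8*y + 22; no integer root y with |y| ≤ 4.
  x = 2: f_y(2, y) = 3*y**2 + 6*y + 32; no integer root y with |y| ≤ 4.
  x = 3: f_y(3, y) = 3*y**2 + 4*y + 46; no integer root y with |y| ≤ 4.
  x = 4: f_y(4, y) = 3*y**2 + 2*y + 64; no integer root y with |y| ≤ 4.
Only singular point on the grid: (-2, -2).
Classify: substitute x = -2 + u, y = -2 + v and expand: f = -3*u**3 + 2*u**2*v - u*v**2 + v**3 + v**2.
No constant or linear terms (consistent with a singular point). Quadratic part: v**2. Cubic part: -3*u**3 + 2*u**2*v - u*v**2 + v**3.
The quadratic part v**2 is a perfect square, so there is a single (double) tangent line v = 0, i.e. y = -2. Restricting the cubic part to that line (v = 0) leaves -3*u**3 ≠ 0, so f is not divisible by v and the branch is v² ≈ 3*u**3 to lowest order — this is a cusp.
Classification: cusp.


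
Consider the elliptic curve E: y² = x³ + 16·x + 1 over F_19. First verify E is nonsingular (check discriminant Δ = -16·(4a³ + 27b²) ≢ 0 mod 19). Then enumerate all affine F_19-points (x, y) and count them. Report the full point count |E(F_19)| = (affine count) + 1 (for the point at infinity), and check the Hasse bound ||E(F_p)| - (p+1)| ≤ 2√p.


Affine points = {(0, 1), (0, 18), (3, 0), (5, 4), (5, 15), (6, 3), (6, 16), (7, 0), (9, 0), (11, 8), (11, 11), (14, 9), (14, 10), (15, 5), (15, 14)}; affine count = 15; |E(F_19)| = 16.

Discriminant check: Δ ∝ 4a³ + 27b² = 4·16³ + 27·1² = 4·4096 + 27·1 ≡ 14 (mod 19). Nonzero ⇒ E is nonsingular.
For each x ∈ F_19, compute rhs = x³ + 16·x + 1 mod 19, then count y ∈ F_19 with y² ≡ rhs.
  x = 0: rhs = 1, matching y values: 1, 18 (2 points).
  x = 1: rhs = 18, matching y values: none (0 points).
  x = 2: rhs = 3, matching y values: none (0 points).
  x = 3: rhs = 0, matching y values: 0 (1 points).
  x = 4: rhs = 15, matching y values: none (0 points).
  x = 5: rhs = 16, matching y values: 4, 15 (2 points).
  x = 6: rhs = 9, matching y values: 3, 16 (2 points).
  x = 7: rhs = 0, matching y values: 0 (1 points).
  x = 8: rhs = 14, matching y values: none (0 points).
  x = 9: rhs = 0, matching y values: 0 (1 points).
  x = 10: rhs = 2, matching y values: none (0 points).
  x = 11: rhs = 7, matching y values: 8, 11 (2 points).
  x = 12: rhs = 2, matching y values: none (0 points).
  x = 13: rhs = 12, matching y values: none (0 points).
  x = 14: rhs = 5, matching y values: 9, 10 (2 points).
  x = 15: rhs = 6, matching y values: 5, 14 (2 points).
  x = 16: rhs = 2, matching y values: none (0 points).
  x = 17: rhs = 18, matching y values: none (0 points).
  x = 18: rhs = 3, matching y values: none (0 points).
Total affine count: 15.
Full point count |E(F_19)| = 15 + 1 = 16.
Hasse bound: |16 − (19+1)| = |-4| = 4 ≤ 2√19 ≈ 8.7178 ✓.


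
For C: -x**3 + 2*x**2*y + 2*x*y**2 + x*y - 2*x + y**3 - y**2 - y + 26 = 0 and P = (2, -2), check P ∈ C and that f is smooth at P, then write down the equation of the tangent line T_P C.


Tangent line at P: -24*x + 9*y + 66 = 0.

Step 1: f(2, -2) = 0, so P lies on C.
Step 2: partial derivatives
  f_x(x, y) = -3*x**2 + 4*x*y + 2*y**2 + y - 2, f_y(x, y) = 2*x**2 + 4*x*y + x + 3*y**2 - 2*y - 1.
  f_x(P) = -24, f_y(P) = 9 (gradient nonzero, so P is smooth).
Step 3: tangent line at P: -24·(x − 2) + 9·(y − -2) = 0.
Expanding: -24*x + 9*y + 66 = 0.


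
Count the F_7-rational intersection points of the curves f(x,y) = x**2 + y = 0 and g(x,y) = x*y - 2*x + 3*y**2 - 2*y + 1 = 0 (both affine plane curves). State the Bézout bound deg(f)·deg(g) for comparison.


Common zeros: ∅; count = 0; Bézout bound = 4.

deg(f) = 2, deg(g) = 2, so Bézout bound = 4.
Scan x ∈ F_7. For each x, list the y ∈ F_7 with f(x, y) ≡ 0 and those with g(x, y) ≡ 0 (mod 7); the common zeros in that column are the intersection.
  x = 0: f ≡ 0 at y ∈ {0}; g ≡ 0 at y ∈ ∅; common: ∅.
  x = 1: f ≡ 0 at y ∈ {6}; g ≡ 0 at y ∈ ∅; common: ∅.
  x = 2: f ≡ 0 at y ∈ {3}; g ≡ 0 at y ∈ {1, 6}; common: ∅.
  x = 3: f ≡ 0 at y ∈ {5}; g ≡ 0 at y ∈ ∅; common: ∅.
  x = 4: f ≡ 0 at y ∈ {5}; g ≡ 0 at y ∈ {0, 4}; common: ∅.
  x = 5: f ≡ 0 at y ∈ {3}; g ≡ 0 at y ∈ ∅; common: ∅.
  x = 6: f ≡ 0 at y ∈ {6}; g ≡ 0 at y ∈ {3, 5}; common: ∅.
Collecting: common zeros = ∅, so the count is 0.
Comparison with the Bézout bound: 0 ≤ 4 = deg(f)·deg(g), as expected for curves with no common component (the affine F_7-count falls short of the bound because intersections may lie at infinity, over extension fields, or carry multiplicity).


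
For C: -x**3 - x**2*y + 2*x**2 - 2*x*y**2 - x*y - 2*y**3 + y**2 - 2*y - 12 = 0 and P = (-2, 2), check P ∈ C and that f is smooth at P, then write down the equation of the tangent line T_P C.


Tangent line at P: -22*x - 8*y - 28 = 0.

Step 1: f(-2, 2) = 0, so P lies on C.
Step 2: partial derivatives
  f_x(x, y) = -3*x**2 - 2*x*y + 4*x - 2*y**2 - y, f_y(x, y) = -x**2 - 4*x*y - x - 6*y**2 + 2*y - 2.
  f_x(P) = -22, f_y(P) = -8 (gradient nonzero, so P is smooth).
Step 3: tangent line at P: -22·(x − -2) + -8·(y − 2) = 0.
Expanding: -22*x - 8*y - 28 = 0.


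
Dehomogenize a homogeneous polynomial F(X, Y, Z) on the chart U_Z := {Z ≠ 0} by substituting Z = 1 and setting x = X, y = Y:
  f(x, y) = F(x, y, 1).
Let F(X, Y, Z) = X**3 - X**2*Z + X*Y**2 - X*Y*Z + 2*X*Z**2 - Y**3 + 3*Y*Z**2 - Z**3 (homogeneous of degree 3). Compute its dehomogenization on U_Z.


f(x, y) = x**3 - x**2 + x*y**2 - x*y + 2*x - y**3 + 3*y - 1

On U_Z we set Z = 1. Each monomial c·X^i·Y^j·Z^k in F becomes c·x^i·y^j·1^k = c·x^i·y^j.
Substituting Z = 1: F(X, Y, 1) = x**3 - x**2 + x*y**2 - x*y + 2*x - y**3 + 3*y - 1.
Note: deg(f) ≤ deg(F) = 3; strict inequality happens when F is divisible by Z (lost terms).


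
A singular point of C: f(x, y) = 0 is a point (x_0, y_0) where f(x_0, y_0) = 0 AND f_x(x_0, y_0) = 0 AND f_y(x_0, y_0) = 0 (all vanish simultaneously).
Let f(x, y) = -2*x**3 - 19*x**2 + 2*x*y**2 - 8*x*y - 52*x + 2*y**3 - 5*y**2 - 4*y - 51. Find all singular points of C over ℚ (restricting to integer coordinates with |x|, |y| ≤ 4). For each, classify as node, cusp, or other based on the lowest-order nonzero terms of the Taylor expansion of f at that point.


Singular points: {(-3, 2)}; classification: node.

Compute partial derivatives:
  f_x = -6*x**2 - 38*x + 2*y**2 - 8*y - 52.
  f_y = 4*x*y - 8*x + 6*y**2 - 10*y - 4.
Scan x_0 ∈ {−4, ..., 4}. For each x_0, f_y(x_0, y) is a polynomial in y; find its integer roots y ∈ {−4, ..., 4}, then test f_x and f at those candidates.
  x = -4: f_y(-4, y) = 6*y**2 - 26*y + 28; vanishes at y ∈ {2}. (-4, 2): f_x = -4 ≠ 0.
  x = -3: f_y(-3, y) = 6*y**2 - 22*y + 20; vanishes at y ∈ {2}. (-3, 2): f_x = 0, f = 0 — SINGULAR.
  x = -2: f_y(-2, y) = 6*y**2 - 18*y + 12; vanishes at y ∈ {1, 2}. (-2, 1): f_x = -6 ≠ 0; (-2, 2): f_x = -8 ≠ 0.
  x = -1: f_y(-1, y) = 6*y**2 - 14*y + 4; vanishes at y ∈ {2}. (-1, 2): f_x = -28 ≠ 0.
  x = 0: f_y(0, y) = 6*y**2 - 10*y - 4; vanishes at y ∈ {2}. (0, 2): f_x = -60 ≠ 0.
  x = 1: f_y(1, y) = 6*y**2 - 6*y - 12; vanishes at y ∈ {-1, 2}. (1, -1): f_x = -86 ≠ 0; (1, 2): f_x = -104 ≠ 0.
  x = 2: f_y(2, y) = 6*y**2 - 2*y - 20; vanishes at y ∈ {2}. (2, 2): f_x = -160 ≠ 0.
  x = 3: f_y(3, y) = 6*y**2 + 2*y - 28; vanishes at y ∈ {2}. (3, 2): f_x = -228 ≠ 0.
  x = 4: f_y(4, y) = 6*y**2 + 6*y - 36; vanishes at y ∈ {-3, 2}. (4, -3): f_x = -258 ≠ 0; (4, 2): f_x = -308 ≠ 0.
Only singular point on the grid: (-3, 2).
Classify: substitute x = -3 + u, y = 2 + v and expand: f = -2*u**3 - u**2 + 2*u*v**2 + 2*v**3 + v**2.
No constant or linear terms (consistent with a singular point). Quadratic part: -u**2 + v**2. Cubic part: -2*u**3 + 2*u*v**2 + 2*v**3.
The quadratic part v**2 - u**2 = (v − u)(v + u) splits into two distinct linear factors, so there are two distinct tangent lines y − 2 = ±(x − -3) — this is a node (ordinary double point).
Classification: node.


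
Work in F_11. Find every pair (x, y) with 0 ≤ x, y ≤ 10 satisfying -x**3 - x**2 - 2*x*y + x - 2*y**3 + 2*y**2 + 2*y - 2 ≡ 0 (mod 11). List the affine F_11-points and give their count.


Affine F_11-points: {(0, 1), (0, 10), (1, 2), (1, 4), (1, 6), (2, 8), (4, 3), (4, 4), (4, 5), (5, 4), (9, 0)}; count = 11.

For each of the 121 pairs (x, y) ∈ F_11², evaluate f(x, y) mod 11. Record the zeros.
  x = 0: [0↦9, 1↦0, 2↦5, 3↦1, 4↦9, 5↦6, 6↦2, 7↦7, 8↦9, 9↦7, 10↦0]  zeros at y ∈ {1, 10}
  x = 1: [0↦8, 1↦8, 2↦0, 3↦5, 4↦0, 5↦6, 6↦0, 7↦3, 8↦3, 9↦10, 10↦1]  zeros at y ∈ {2, 4, 6}
  x = 2: [0↦10, 1↦8, 2↦9, 3↦1, 4↦5, 5↦9, 6↦1, 7↦2, 8↦0, 9↦5, 10↦5]  zeros at y ∈ {8}
  x = 3: [0↦9, 1↦5, 2↦4, 3↦5, 4↦7, 5↦9, 6↦10, 7↦9, 8↦5, 9↦8, 10↦6]  zeros at y ∈ ∅
  x = 4: [0↦10, 1↦4, 2↦1, 3↦0, 4↦0, 5↦0, 6↦10, 7↦7, 8↦1, 9↦2, 10↦9]  zeros at y ∈ {3, 4, 5}
  x = 5: [0↦7, 1↦10, 2↦5, 3↦2, 4↦0, 5↦9, 6↦6, 7↦1, 8↦4, 9↦3, 10↦8]  zeros at y ∈ {4}
  x = 6: [0↦5, 1↦6, 2↦10, 3↦5, 4↦1, 5↦8, 6↦3, 7↦7, 8↦8, 9↦5, 10↦8]  zeros at y ∈ ∅
  x = 7: [0↦9, 1↦8, 2↦10, 3↦3, 4↦8, 5↦2, 6↦6, 7↦8, 8↦7, 9↦2, 10↦3]  zeros at y ∈ ∅
  x = 8: [0↦2, 1↦10, 2↦10, 3↦1, 4↦4, 5↦7, 6↦9, 7↦9, 8↦6, 9↦10, 10↦9]  zeros at y ∈ ∅
  x = 9: [0↦0, 1↦6, 2↦4, 3↦4, 4↦5, 5↦6, 6↦6, 7↦4, 8↦10, 9↦1, 10↦9]  zeros at y ∈ {0}
  x = 10: [0↦8, 1↦1, 2↦8, 3↦6, 4↦5, 5↦4, 6↦2, 7↦9, 8↦2, 9↦2, 10↦8]  zeros at y ∈ ∅
Collecting zeros: affine points = {(0, 1), (0, 10), (1, 2), (1, 4), (1, 6), (2, 8), (4, 3), (4, 4), (4, 5), (5, 4), (9, 0)}.
Total count |C(F_11)_aff| = 11.


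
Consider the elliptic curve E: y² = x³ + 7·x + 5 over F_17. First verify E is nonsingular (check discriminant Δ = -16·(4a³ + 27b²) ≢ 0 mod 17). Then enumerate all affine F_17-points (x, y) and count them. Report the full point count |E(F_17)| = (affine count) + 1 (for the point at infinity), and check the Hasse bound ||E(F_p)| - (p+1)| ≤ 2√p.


Affine points = {(1, 8), (1, 9), (3, 6), (3, 11), (6, 5), (6, 12), (9, 7), (9, 10), (10, 2), (10, 15), (11, 6), (11, 11), (12, 7), (12, 10), (13, 7), (13, 10), (14, 5), (14, 12), (15, 0)}; affine count = 19; |E(F_17)| = 20.

Discriminant check: Δ ∝ 4a³ + 27b² = 4·7³ + 27·5² = 4·343 + 27·25 ≡ 7 (mod 17). Nonzero ⇒ E is nonsingular.
For each x ∈ F_17, compute rhs = x³ + 7·x + 5 mod 17, then count y ∈ F_17 with y² ≡ rhs.
  x = 0: rhs = 5, matching y values: none (0 points).
  x = 1: rhs = 13, matching y values: 8, 9 (2 points).
  x = 2: rhs = 10, matching y values: none (0 points).
  x = 3: rhs = 2, matching y values: 6, 11 (2 points).
  x = 4: rhs = 12, matching y values: none (0 points).
  x = 5: rhs = 12, matching y values: none (0 points).
  x = 6: rhs = 8, matching y values: 5, 12 (2 points).
  x = 7: rhs = 6, matching y values: none (0 points).
  x = 8: rhs = 12, matching y values: none (0 points).
  x = 9: rhs = 15, matching y values: 7, 10 (2 points).
  x = 10: rhs = 4, matching y values: 2, 15 (2 points).
  x = 11: rhs = 2, matching y values: 6, 11 (2 points).
  x = 12: rhs = 15, matching y values: 7, 10 (2 points).
  x = 13: rhs = 15, matching y values: 7, 10 (2 points).
  x = 14: rhs = 8, matching y values: 5, 12 (2 points).
  x = 15: rhs = 0, matching y values: 0 (1 points).
  x = 16: rhs = 14, matching y values: none (0 points).
Total affine count: 19.
Full point count |E(F_17)| = 19 + 1 = 20.
Hasse bound: |20 − (17+1)| = |2| = 2 ≤ 2√17 ≈ 8.2462 ✓.


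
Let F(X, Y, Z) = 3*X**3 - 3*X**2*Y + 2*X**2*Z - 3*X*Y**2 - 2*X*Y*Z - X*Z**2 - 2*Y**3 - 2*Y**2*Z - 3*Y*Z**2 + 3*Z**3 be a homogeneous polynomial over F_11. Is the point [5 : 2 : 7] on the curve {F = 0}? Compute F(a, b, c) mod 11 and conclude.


F(5,2,7) ≡ 1 (mod 11); P is NOT on the curve.

Evaluate F(5, 2, 7) term-by-term (mod 11).
  3*X**3 ↦ 3·125·1·1 = 375
  -3*X**2*Y ↦ -3·25·2·1 = -150
  2*X**2*Z ↦ 2·25·1·7 = 350
  -3*X*Y**2 ↦ -3·5·4·1 = -60
  -2*X*Y*Z ↦ -2·5·2·7 = -140
  -X*Z**2 ↦ -1·5·1·49 = -245
  -2*Y**3 ↦ -2·1·8·1 = -16
  -2*Y**2*Z ↦ -2·1·4·7 = -56
  -3*Y*Z**2 ↦ -3·1·2·49 = -294
  3*Z**3 ↦ 3·1·1·343 = 1029
Sum: F(5, 2, 7) = (375) + (-150) + (350) + (-60) + (-140) + (-245) + (-16) + (-56) + (-294) + (1029) = 793.
Reducing mod 11: 793 ≡ 1 (mod 11).
Since F(a, b, c) ≡ 1 ≠ 0 (mod 11), P does NOT lie on the curve.


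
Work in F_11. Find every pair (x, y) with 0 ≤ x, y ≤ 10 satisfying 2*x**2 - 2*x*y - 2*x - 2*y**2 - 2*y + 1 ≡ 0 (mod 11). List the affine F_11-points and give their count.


Affine F_11-points: {(0, 2), (0, 8), (3, 2), (3, 5), (4, 7), (4, 10), (7, 4), (7, 10), (9, 4), (9, 8)}; count = 10.

For each of the 121 pairs (x, y) ∈ F_11², evaluate f(x, y) mod 11. Record the zeros.
  x = 0: [0↦1, 1↦8, 2↦0, 3↦10, 4↦5, 5↦7, 6↦5, 7↦10, 8↦0, 9↦8, 10↦1]  zeros at y ∈ {2, 8}
  x = 1: [0↦1, 1↦6, 2↦7, 3↦4, 4↦8, 5↦8, 6↦4, 7↦7, 8↦6, 9↦1, 10↦3]  zeros at y ∈ ∅
  x = 2: [0↦5, 1↦8, 2↦7, 3↦2, 4↦4, 5↦2, 6↦7, 7↦8, 8↦5, 9↦9, 10↦9]  zeros at y ∈ ∅
  x = 3: [0↦2, 1↦3, 2↦0, 3↦4, 4↦4, 5↦0, 6↦3, 7↦2, 8↦8, 9↦10, 10↦8]  zeros at y ∈ {2, 5}
  x = 4: [0↦3, 1↦2, 2↦8, 3↦10, 4↦8, 5↦2, 6↦3, 7↦0, 8↦4, 9↦4, 10↦0]  zeros at y ∈ {7, 10}
  x = 5: [0↦8, 1↦5, 2↦9, 3↦9, 4↦5, 5↦8, 6↦7, 7↦2, 8↦4, 9↦2, 10↦7]  zeros at y ∈ ∅
  x = 6: [0↦6, 1↦1, 2↦3, 3↦1, 4↦6, 5↦7, 6↦4, 7↦8, 8↦8, 9↦4, 10↦7]  zeros at y ∈ ∅
  x = 7: [0↦8, 1↦1, 2↦1, 3↦8, 4↦0, 5↦10, 6↦5, 7↦7, 8↦5, 9↦10, 10↦0]  zeros at y ∈ {4, 10}
  x = 8: [0↦3, 1↦5, 2↦3, 3↦8, 4↦9, 5↦6, 6↦10, 7↦10, 8↦6, 9↦9, 10↦8]  zeros at y ∈ ∅
  x = 9: [0↦2, 1↦2, 2↦9, 3↦1, 4↦0, 5↦6, 6↦8, 7↦6, 8↦0, 9↦1, 10↦9]  zeros at y ∈ {4, 8}
  x = 10: [0↦5, 1↦3, 2↦8, 3↦9, 4↦6, 5↦10, 6↦10, 7↦6, 8↦9, 9↦8, 10↦3]  zeros at y ∈ ∅
Collecting zeros: affine points = {(0, 2), (0, 8), (3, 2), (3, 5), (4, 7), (4, 10), (7, 4), (7, 10), (9, 4), (9, 8)}.
Total count |C(F_11)_aff| = 10.


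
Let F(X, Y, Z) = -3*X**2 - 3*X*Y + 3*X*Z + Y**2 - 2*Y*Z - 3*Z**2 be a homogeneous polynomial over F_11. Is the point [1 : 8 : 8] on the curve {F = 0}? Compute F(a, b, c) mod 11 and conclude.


F(1,8,8) ≡ 5 (mod 11); P is NOT on the curve.

Evaluate F(1, 8, 8) term-by-term (mod 11).
  -3*X**2 ↦ -3·1·1·1 = -3
  -3*X*Y ↦ -3·1·8·1 = -24
  3*X*Z ↦ 3·1·1·8 = 24
  Y**2 ↦ 1·1·64·1 = 64
  -2*Y*Z ↦ -2·1·8·8 = -128
  -3*Z**2 ↦ -3·1·1·64 = -192
Sum: F(1, 8, 8) = (-3) + (-24) + (24) + (64) + (-128) + (-192) = -259.
Reducing mod 11: -259 ≡ 5 (mod 11).
Since F(a, b, c) ≡ 5 ≠ 0 (mod 11), P does NOT lie on the curve.


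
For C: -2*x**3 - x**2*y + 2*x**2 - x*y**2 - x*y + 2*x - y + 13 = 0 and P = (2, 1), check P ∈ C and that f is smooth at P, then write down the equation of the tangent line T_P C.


Tangent line at P: -20*x - 11*y + 51 = 0.

Step 1: f(2, 1) = 0, so P lies on C.
Step 2: partial derivatives
  f_x(x, y) = -6*x**2 - 2*x*y + 4*x - y**2 - y + 2, f_y(x, y) = -x**2 - 2*x*y - x - 1.
  f_x(P) = -20, f_y(P) = -11 (gradient nonzero, so P is smooth).
Step 3: tangent line at P: -20·(x − 2) + -11·(y − 1) = 0.
Expanding: -20*x - 11*y + 51 = 0.


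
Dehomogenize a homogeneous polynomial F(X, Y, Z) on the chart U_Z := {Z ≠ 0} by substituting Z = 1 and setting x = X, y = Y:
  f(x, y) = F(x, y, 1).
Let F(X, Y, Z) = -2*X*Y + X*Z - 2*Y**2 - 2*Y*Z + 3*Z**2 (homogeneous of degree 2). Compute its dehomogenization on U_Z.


f(x, y) = -2*x*y + x - 2*y**2 - 2*y + 3

On U_Z we set Z = 1. Each monomial c·X^i·Y^j·Z^k in F becomes c·x^i·y^j·1^k = c·x^i·y^j.
Substituting Z = 1: F(X, Y, 1) = -2*x*y + x - 2*y**2 - 2*y + 3.
Note: deg(f) ≤ deg(F) = 2; strict inequality happens when F is divisible by Z (lost terms).


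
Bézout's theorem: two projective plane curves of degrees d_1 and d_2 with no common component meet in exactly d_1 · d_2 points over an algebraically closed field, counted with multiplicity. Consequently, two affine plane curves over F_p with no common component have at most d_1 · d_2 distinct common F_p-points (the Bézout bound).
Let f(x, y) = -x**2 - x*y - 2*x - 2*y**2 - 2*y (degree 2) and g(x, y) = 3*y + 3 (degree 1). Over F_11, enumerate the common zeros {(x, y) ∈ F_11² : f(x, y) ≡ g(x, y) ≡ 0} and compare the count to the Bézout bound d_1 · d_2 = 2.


Common zeros: {(0, 10), (10, 10)}; count = 2; Bézout bound = 2.

deg(f) = 2, deg(g) = 1, so Bézout bound = 2.
Scan x ∈ F_11. For each x, list the y ∈ F_11 with f(x, y) ≡ 0 and those with g(x, y) ≡ 0 (mod 11); the common zeros in that column are the intersection.
  x = 0: f ≡ 0 at y ∈ {0, 10}; g ≡ 0 at y ∈ {10}; common: {10}.
  x = 1: f ≡ 0 at y ∈ ∅; g ≡ 0 at y ∈ {10}; common: ∅.
  x = 2: f ≡ 0 at y ∈ ∅; g ≡ 0 at y ∈ {10}; common: ∅.
  x = 3: f ≡ 0 at y ∈ {1, 2}; g ≡ 0 at y ∈ {10}; common: ∅.
  x = 4: f ≡ 0 at y ∈ {2, 6}; g ≡ 0 at y ∈ {10}; common: ∅.
  x = 5: f ≡ 0 at y ∈ {1}; g ≡ 0 at y ∈ {10}; common: ∅.
  x = 6: f ≡ 0 at y ∈ ∅; g ≡ 0 at y ∈ {10}; common: ∅.
  x = 7: f ≡ 0 at y ∈ ∅; g ≡ 0 at y ∈ {10}; common: ∅.
  x = 8: f ≡ 0 at y ∈ ∅; g ≡ 0 at y ∈ {10}; common: ∅.
  x = 9: f ≡ 0 at y ∈ {0}; g ≡ 0 at y ∈ {10}; common: ∅.
  x = 10: f ≡ 0 at y ∈ {6, 10}; g ≡ 0 at y ∈ {10}; common: {10}.
Collecting: common zeros = {(0, 10), (10, 10)}, so the count is 2.
Comparison with the Bézout bound: 2 ≤ 2 = deg(f)·deg(g), as expected for curves with no common component (the bound is attained).


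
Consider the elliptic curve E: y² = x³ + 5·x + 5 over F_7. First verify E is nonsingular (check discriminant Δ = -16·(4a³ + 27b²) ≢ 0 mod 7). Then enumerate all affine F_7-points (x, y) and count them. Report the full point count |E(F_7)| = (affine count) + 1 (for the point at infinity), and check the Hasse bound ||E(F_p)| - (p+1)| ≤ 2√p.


Affine points = {(1, 2), (1, 5), (2, 3), (2, 4), (5, 1), (5, 6)}; affine count = 6; |E(F_7)| = 7.

Discriminant check: Δ ∝ 4a³ + 27b² = 4·5³ + 27·5² = 4·125 + 27·25 ≡ 6 (mod 7). Nonzero ⇒ E is nonsingular.
For each x ∈ F_7, compute rhs = x³ + 5·x + 5 mod 7, then count y ∈ F_7 with y² ≡ rhs.
  x = 0: rhs = 5, matching y values: none (0 points).
  x = 1: rhs = 4, matching y values: 2, 5 (2 points).
  x = 2: rhs = 2, matching y values: 3, 4 (2 points).
  x = 3: rhs = 5, matching y values: none (0 points).
  x = 4: rhs = 5, matching y values: none (0 points).
  x = 5: rhs = 1, matching y values: 1, 6 (2 points).
  x = 6: rhs = 6, matching y values: none (0 points).
Total affine count: 6.
Full point count |E(F_7)| = 6 + 1 = 7.
Hasse bound: |7 − (7+1)| = |-1| = 1 ≤ 2√7 ≈ 5.2915 ✓.


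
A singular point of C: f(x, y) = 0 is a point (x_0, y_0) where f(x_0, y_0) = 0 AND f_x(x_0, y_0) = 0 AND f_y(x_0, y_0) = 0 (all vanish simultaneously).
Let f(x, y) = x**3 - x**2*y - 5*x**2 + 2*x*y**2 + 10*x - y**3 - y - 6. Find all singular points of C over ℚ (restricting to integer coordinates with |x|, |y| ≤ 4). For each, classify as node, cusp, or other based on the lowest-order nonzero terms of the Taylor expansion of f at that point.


Singular points: {(2, 1)}; classification: cusp.

Compute partial derivatives:
  f_x = 3*x**2 - 2*x*y - 10*x + 2*y**2 + 10.
  f_y = -x**2 + 4*x*y - 3*y**2 - 1.
Scan x_0 ∈ {−4, ..., 4}. For each x_0, f_y(x_0, y) is a polynomial in y; find its integer roots y ∈ {−4, ..., 4}, then test f_x and f at those candidates.
  x = -4: f_y(-4, y) = -3*y**2 - 16*y - 17; no integer root y with |y| ≤ 4.
  x = -3: f_y(-3, y) = -3*y**2 - 12*y - 10; no integer root y with |y| ≤ 4.
  x = -2: f_y(-2, y) = -3*y**2 - 8*y - 5; vanishes at y ∈ {-1}. (-2, -1): f_x = 40 ≠ 0.
  x = -1: f_y(-1, y) = -3*y**2 - 4*y - 2; no integer root y with |y| ≤ 4.
  x = 0: f_y(0, y) = -3*y**2 - 1; no integer root y with |y| ≤ 4.
  x = 1: f_y(1, y) = -3*y**2 + 4*y - 2; no integer root y with |y| ≤ 4.
  x = 2: f_y(2, y) = -3*y**2 + 8*y - 5; vanishes at y ∈ {1}. (2, 1): f_x = 0, f = 0 — SINGULAR.
  x = 3: f_y(3, y) = -3*y**2 + 12*y - 10; no integer root y with |y| ≤ 4.
  x = 4: f_y(4, y) = -3*y**2 + 16*y - 17; no integer root y with |y| ≤ 4.
Only singular point on the grid: (2, 1).
Classify: substitute x = 2 + u, y = 1 + v and expand: f = u**3 - u**2*v + 2*u*v**2 - v**3 + v**2.
No constant or linear terms (consistent with a singular point). Quadratic part: v**2. Cubic part: u**3 - u**2*v + 2*u*v**2 - v**3.
The quadratic part v**2 is a perfect square, so there is a single (double) tangent line v = 0, i.e. y = 1. Restricting the cubic part to that line (v = 0) leaves u**3 ≠ 0, so f is not divisible by v and the branch is v² ≈ -u**3 to lowest order — this is a cusp.
Classification: cusp.


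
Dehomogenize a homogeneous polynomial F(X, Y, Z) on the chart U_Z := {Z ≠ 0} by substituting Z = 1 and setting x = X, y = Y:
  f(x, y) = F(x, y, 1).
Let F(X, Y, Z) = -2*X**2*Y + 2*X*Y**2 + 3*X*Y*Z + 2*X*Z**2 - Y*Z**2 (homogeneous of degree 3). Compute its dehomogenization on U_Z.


f(x, y) = -2*x**2*y + 2*x*y**2 + 3*x*y + 2*x - y

On U_Z we set Z = 1. Each monomial c·X^i·Y^j·Z^k in F becomes c·x^i·y^j·1^k = c·x^i·y^j.
Substituting Z = 1: F(X, Y, 1) = -2*x**2*y + 2*x*y**2 + 3*x*y + 2*x - y.
Note: deg(f) ≤ deg(F) = 3; strict inequality happens when F is divisible by Z (lost terms).


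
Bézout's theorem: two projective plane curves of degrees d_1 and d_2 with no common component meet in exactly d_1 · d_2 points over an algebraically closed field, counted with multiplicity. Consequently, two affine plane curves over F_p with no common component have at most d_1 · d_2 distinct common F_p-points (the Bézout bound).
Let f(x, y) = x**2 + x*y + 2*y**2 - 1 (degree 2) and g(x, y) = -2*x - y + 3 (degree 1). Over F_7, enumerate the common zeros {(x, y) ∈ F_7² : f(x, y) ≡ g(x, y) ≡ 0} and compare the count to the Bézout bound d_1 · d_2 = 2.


Common zeros: ∅; count = 0; Bézout bound = 2.

deg(f) = 2, deg(g) = 1, so Bézout bound = 2.
Scan x ∈ F_7. For each x, list the y ∈ F_7 with f(x, y) ≡ 0 and those with g(x, y) ≡ 0 (mod 7); the common zeros in that column are the intersection.
  x = 0: f ≡ 0 at y ∈ {2, 5}; g ≡ 0 at y ∈ {3}; common: ∅.
  x = 1: f ≡ 0 at y ∈ {0, 3}; g ≡ 0 at y ∈ {1}; common: ∅.
  x = 2: f ≡ 0 at y ∈ {1, 5}; g ≡ 0 at y ∈ {6}; common: ∅.
  x = 3: f ≡ 0 at y ∈ {3, 6}; g ≡ 0 at y ∈ {4}; common: ∅.
  x = 4: f ≡ 0 at y ∈ {1, 4}; g ≡ 0 at y ∈ {2}; common: ∅.
  x = 5: f ≡ 0 at y ∈ {2, 6}; g ≡ 0 at y ∈ {0}; common: ∅.
  x = 6: f ≡ 0 at y ∈ {0, 4}; g ≡ 0 at y ∈ {5}; common: ∅.
Collecting: common zeros = ∅, so the count is 0.
Comparison with the Bézout bound: 0 ≤ 2 = deg(f)·deg(g), as expected for curves with no common component (the affine F_7-count falls short of the bound because intersections may lie at infinity, over extension fields, or carry multiplicity).


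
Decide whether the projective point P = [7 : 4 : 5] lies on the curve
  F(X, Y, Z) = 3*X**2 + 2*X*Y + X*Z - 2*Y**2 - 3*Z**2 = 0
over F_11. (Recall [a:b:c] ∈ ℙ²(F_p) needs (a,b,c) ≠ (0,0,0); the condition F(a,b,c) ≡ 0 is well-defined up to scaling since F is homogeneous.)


F(7,4,5) ≡ 10 (mod 11); P is NOT on the curve.

Evaluate F(7, 4, 5) term-by-term (mod 11).
  3*X**2 ↦ 3·49·1·1 = 147
  2*X*Y ↦ 2·7·4·1 = 56
  X*Z ↦ 1·7·1·5 = 35
  -2*Y**2 ↦ -2·1·16·1 = -32
  -3*Z**2 ↦ -3·1·1·25 = -75
Sum: F(7, 4, 5) = (147) + (56) + (35) + (-32) + (-75) = 131.
Reducing mod 11: 131 ≡ 10 (mod 11).
Since F(a, b, c) ≡ 10 ≠ 0 (mod 11), P does NOT lie on the curve.


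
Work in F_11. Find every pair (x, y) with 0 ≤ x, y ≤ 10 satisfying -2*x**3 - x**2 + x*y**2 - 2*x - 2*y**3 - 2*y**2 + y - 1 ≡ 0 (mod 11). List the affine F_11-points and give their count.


Affine F_11-points: {(1, 3), (2, 6), (2, 7), (2, 9), (5, 0), (6, 9), (8, 1), (8, 4), (8, 9), (9, 5), (10, 10)}; count = 11.

For each of the 121 pairs (x, y) ∈ F_11², evaluate f(x, y) mod 11. Record the zeros.
  x = 0: [0↦10, 1↦7, 2↦10, 3↦7, 4↦8, 5↦1, 6↦7, 7↦3, 8↦10, 9↦5, 10↦9]  zeros at y ∈ ∅
  x = 1: [0↦5, 1↦3, 2↦9, 3↦0, 4↦8, 5↦10, 6↦5, 7↦3, 8↦3, 9↦4, 10↦5]  zeros at y ∈ {3}
  x = 2: [0↦8, 1↦7, 2↦5, 3↦1, 4↦5, 5↦5, 6↦0, 7↦0, 8↦4, 9↦0, 10↦9]  zeros at y ∈ {6, 7, 9}
  x = 3: [0↦7, 1↦7, 2↦8, 3↦9, 4↦9, 5↦7, 6↦2, 7↦4, 8↦1, 9↦3, 10↦9]  zeros at y ∈ ∅
  x = 4: [0↦1, 1↦2, 2↦6, 3↦1, 4↦8, 5↦4, 6↦10, 7↦3, 8↦4, 9↦1, 10↦4]  zeros at y ∈ ∅
  x = 5: [0↦0, 1↦2, 2↦9, 3↦9, 4↦1, 5↦6, 6↦1, 7↦7, 8↦1, 9↦4, 10↦4]  zeros at y ∈ {0}
  x = 6: [0↦3, 1↦6, 2↦5, 3↦10, 4↦9, 5↦1, 6↦7, 7↦4, 8↦2, 9↦0, 10↦8]  zeros at y ∈ {9}
  x = 7: [0↦9, 1↦2, 2↦4, 3↦3, 4↦9, 5↦10, 6↦5, 7↦4, 8↦6, 9↦10, 10↦4]  zeros at y ∈ ∅
  x = 8: [0↦6, 1↦0, 2↦5, 3↦9, 4↦0, 5↦10, 6↦5, 7↦6, 8↦1, 9↦0, 10↦2]  zeros at y ∈ {1, 4, 9}
  x = 9: [0↦4, 1↦10, 2↦7, 3↦5, 4↦3, 5↦0, 6↦6, 7↦9, 8↦8, 9↦2, 10↦1]  zeros at y ∈ {5}
  x = 10: [0↦2, 1↦9, 2↦9, 3↦1, 4↦6, 5↦1, 6↦7, 7↦1, 8↦4, 9↦4, 10↦0]  zeros at y ∈ {10}
Collecting zeros: affine points = {(1, 3), (2, 6), (2, 7), (2, 9), (5, 0), (6, 9), (8, 1), (8, 4), (8, 9), (9, 5), (10, 10)}.
Total count |C(F_11)_aff| = 11.


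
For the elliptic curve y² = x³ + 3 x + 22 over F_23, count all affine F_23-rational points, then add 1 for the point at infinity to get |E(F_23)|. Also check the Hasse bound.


Affine points = {(1, 7), (1, 16), (2, 6), (2, 17), (3, 9), (3, 14), (4, 11), (4, 12), (5, 1), (5, 22), (6, 7), (6, 16), (7, 8), (7, 15), (8, 11), (8, 12), (11, 11), (11, 12), (13, 2), (13, 21), (14, 5), (14, 18), (16, 7), (16, 16), (17, 8), (17, 15), (20, 3), (20, 20), (21, 10), (21, 13), (22, 8), (22, 15)}; affine count = 32; |E(F_23)| = 33.

Discriminant check: Δ ∝ 4a³ + 27b² = 4·3³ + 27·22² = 4·27 + 27·484 ≡ 20 (mod 23). Nonzero ⇒ E is nonsingular.
For each x ∈ F_23, compute rhs = x³ + 3·x + 22 mod 23, then count y ∈ F_23 with y² ≡ rhs.
  x = 0: rhs = 22, matching y values: none (0 points).
  x = 1: rhs = 3, matching y values: 7, 16 (2 points).
  x = 2: rhs = 13, matching y values: 6, 17 (2 points).
  x = 3: rhs = 12, matching y values: 9, 14 (2 points).
  x = 4: rhs = 6, matching y values: 11, 12 (2 points).
  x = 5: rhs = 1, matching y values: 1, 22 (2 points).
  x = 6: rhs = 3, matching y values: 7, 16 (2 points).
  x = 7: rhs = 18, matching y values: 8, 15 (2 points).
  x = 8: rhs = 6, matching y values: 11, 12 (2 points).
  x = 9: rhs = 19, matching y values: none (0 points).
  x = 10: rhs = 17, matching y values: none (0 points).
  x = 11: rhs = 6, matching y values: 11, 12 (2 points).
  x = 12: rhs = 15, matching y values: none (0 points).
  x = 13: rhs = 4, matching y values: 2, 21 (2 points).
  x = 14: rhs = 2, matching y values: 5, 18 (2 points).
  x = 15: rhs = 15, matching y values: none (0 points).
  x = 16: rhs = 3, matching y values: 7, 16 (2 points).
  x = 17: rhs = 18, matching y values: 8, 15 (2 points).
  x = 18: rhs = 20, matching y values: none (0 points).
  x = 19: rhs = 15, matching y values: none (0 points).
  x = 20: rhs = 9, matching y values: 3, 20 (2 points).
  x = 21: rhs = 8, matching y values: 10, 13 (2 points).
  x = 22: rhs = 18, matching y values: 8, 15 (2 points).
Total affine count: 32.
Full point count |E(F_23)| = 32 + 1 = 33.
Hasse bound: |33 − (23+1)| = |9| = 9 ≤ 2√23 ≈ 9.5917 ✓.


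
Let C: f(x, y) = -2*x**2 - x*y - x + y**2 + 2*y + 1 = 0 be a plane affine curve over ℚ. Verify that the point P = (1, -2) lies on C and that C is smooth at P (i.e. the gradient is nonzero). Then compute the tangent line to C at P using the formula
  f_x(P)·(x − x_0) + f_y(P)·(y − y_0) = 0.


Tangent line at P: -3*x - 3*y - 3 = 0.

Step 1: f(1, -2) = 0, so P lies on C.
Step 2: partial derivatives
  f_x(x, y) = -4*x - y - 1, f_y(x, y) = -x + 2*y + 2.
  f_x(P) = -3, f_y(P) = -3 (gradient nonzero, so P is smooth).
Step 3: tangent line at P: -3·(x − 1) + -3·(y − -2) = 0.
Expanding: -3*x - 3*y - 3 = 0.


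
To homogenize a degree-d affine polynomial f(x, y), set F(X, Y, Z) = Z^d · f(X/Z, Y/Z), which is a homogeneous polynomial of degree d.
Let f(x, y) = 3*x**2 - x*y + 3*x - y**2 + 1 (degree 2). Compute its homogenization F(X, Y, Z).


F(X, Y, Z) = 3*X**2 - X*Y + 3*X*Z - Y**2 + Z**2

deg(f) = 2.
Substitute x = X/Z, y = Y/Z into f, then multiply by Z^2.
  monomial 3·x^2·y^0 ↦ 3·X^2·Y^0·Z^0.
  monomial -1·x^1·y^1 ↦ -1·X^1·Y^1·Z^0.
  monomial 3·x^1·y^0 ↦ 3·X^1·Y^0·Z^1.
  monomial -1·x^0·y^2 ↦ -1·X^0·Y^2·Z^0.
  monomial 1·x^0·y^0 ↦ 1·X^0·Y^0·Z^2.
Collecting: F(X, Y, Z) = 3*X**2 - X*Y + 3*X*Z - Y**2 + Z**2.


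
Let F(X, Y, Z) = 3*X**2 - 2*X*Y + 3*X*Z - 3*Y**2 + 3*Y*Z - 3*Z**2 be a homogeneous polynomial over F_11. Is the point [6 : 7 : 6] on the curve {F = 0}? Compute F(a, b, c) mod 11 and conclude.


F(6,7,6) ≡ 3 (mod 11); P is NOT on the curve.

Evaluate F(6, 7, 6) term-by-term (mod 11).
  3*X**2 ↦ 3·36·1·1 = 108
  -2*X*Y ↦ -2·6·7·1 = -84
  3*X*Z ↦ 3·6·1·6 = 108
  -3*Y**2 ↦ -3·1·49·1 = -147
  3*Y*Z ↦ 3·1·7·6 = 126
  -3*Z**2 ↦ -3·1·1·36 = -108
Sum: F(6, 7, 6) = (108) + (-84) + (108) + (-147) + (126) + (-108) = 3.
Reducing mod 11: 3 ≡ 3 (mod 11).
Since F(a, b, c) ≡ 3 ≠ 0 (mod 11), P does NOT lie on the curve.


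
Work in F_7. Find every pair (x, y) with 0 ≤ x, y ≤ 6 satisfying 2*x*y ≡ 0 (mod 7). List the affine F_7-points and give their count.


Affine F_7-points: {(0, 0), (0, 1), (0, 2), (0, 3), (0, 4), (0, 5), (0, 6), (1, 0), (2, 0), (3, 0), (4, 0), (5, 0), (6, 0)}; count = 13.

For each of the 49 pairs (x, y) ∈ F_7², evaluate f(x, y) mod 7. Record the zeros.
  x = 0: [0↦0, 1↦0, 2↦0, 3↦0, 4↦0, 5↦0, 6↦0]  zeros at y ∈ {0, 1, 2, 3, 4, 5, 6}
  x = 1: [0↦0, 1↦2, 2↦4, 3↦6, 4↦1, 5↦3, 6↦5]  zeros at y ∈ {0}
  x = 2: [0↦0, 1↦4, 2↦1, 3↦5, 4↦2, 5↦6, 6↦3]  zeros at y ∈ {0}
  x = 3: [0↦0, 1↦6, 2↦5, 3↦4, 4↦3, 5↦2, 6↦1]  zeros at y ∈ {0}
  x = 4: [0↦0, 1↦1, 2↦2, 3↦3, 4↦4, 5↦5, 6↦6]  zeros at y ∈ {0}
  x = 5: [0↦0, 1↦3, 2↦6, 3↦2, 4↦5, 5↦1, 6↦4]  zeros at y ∈ {0}
  x = 6: [0↦0, 1↦5, 2↦3, 3↦1, 4↦6, 5↦4, 6↦2]  zeros at y ∈ {0}
Collecting zeros: affine points = {(0, 0), (0, 1), (0, 2), (0, 3), (0, 4), (0, 5), (0, 6), (1, 0), (2, 0), (3, 0), (4, 0), (5, 0), (6, 0)}.
Total count |C(F_7)_aff| = 13.


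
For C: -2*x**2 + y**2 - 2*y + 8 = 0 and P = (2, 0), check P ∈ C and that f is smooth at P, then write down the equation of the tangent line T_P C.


Tangent line at P: -8*x - 2*y + 16 = 0.

Step 1: f(2, 0) = 0, so P lies on C.
Step 2: partial derivatives
  f_x(x, y) = -4*x, f_y(x, y) = 2*y - 2.
  f_x(P) = -8, f_y(P) = -2 (gradient nonzero, so P is smooth).
Step 3: tangent line at P: -8·(x − 2) + -2·(y − 0) = 0.
Expanding: -8*x - 2*y + 16 = 0.
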